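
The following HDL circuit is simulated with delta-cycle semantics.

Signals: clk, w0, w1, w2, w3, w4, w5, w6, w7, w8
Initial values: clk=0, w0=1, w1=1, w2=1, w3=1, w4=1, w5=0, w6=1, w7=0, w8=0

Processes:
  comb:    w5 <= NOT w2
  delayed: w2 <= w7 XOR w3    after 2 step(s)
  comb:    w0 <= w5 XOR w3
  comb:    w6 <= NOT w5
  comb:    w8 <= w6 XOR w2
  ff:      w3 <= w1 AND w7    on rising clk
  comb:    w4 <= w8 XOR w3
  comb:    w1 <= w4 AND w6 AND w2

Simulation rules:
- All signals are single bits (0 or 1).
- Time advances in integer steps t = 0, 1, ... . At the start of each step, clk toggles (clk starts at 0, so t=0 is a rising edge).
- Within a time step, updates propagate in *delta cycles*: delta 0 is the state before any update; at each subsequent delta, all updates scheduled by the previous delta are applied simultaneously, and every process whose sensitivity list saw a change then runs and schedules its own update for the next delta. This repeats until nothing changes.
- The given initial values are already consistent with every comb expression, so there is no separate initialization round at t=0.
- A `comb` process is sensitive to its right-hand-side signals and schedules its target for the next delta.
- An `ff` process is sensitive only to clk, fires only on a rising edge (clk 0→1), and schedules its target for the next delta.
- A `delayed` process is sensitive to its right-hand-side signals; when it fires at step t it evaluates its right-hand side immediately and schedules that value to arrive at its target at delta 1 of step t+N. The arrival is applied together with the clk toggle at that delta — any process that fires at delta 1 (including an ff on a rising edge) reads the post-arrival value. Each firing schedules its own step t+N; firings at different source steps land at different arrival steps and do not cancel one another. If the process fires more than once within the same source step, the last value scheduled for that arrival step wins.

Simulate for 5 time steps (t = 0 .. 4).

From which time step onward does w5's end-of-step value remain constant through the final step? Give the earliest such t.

t=0 Δ0: w0=1 w4=1 w6=1 clk=0 w3=1 w8=0 w2=1 w7=0 w5=0 w1=1
  Δ1: clk:0→1
  Δ2: w3:1→0
  Δ3: w0:1→0, w4:1→0
  Δ4: w1:1→0
  (4Δ to stable)
t=1 Δ0: w0=0 w4=0 w6=1 clk=1 w3=0 w8=0 w2=1 w7=0 w5=0 w1=0
  Δ1: clk:1→0
  (1Δ to stable)
t=2 Δ0: w0=0 w4=0 w6=1 clk=0 w3=0 w8=0 w2=1 w7=0 w5=0 w1=0
  Δ1: clk:0→1, w2:1→0
  Δ2: w8:0→1, w5:0→1
  Δ3: w0:0→1, w4:0→1, w6:1→0
  Δ4: w8:1→0
  Δ5: w4:1→0
  (5Δ to stable)
t=3 Δ0: w0=1 w4=0 w6=0 clk=1 w3=0 w8=0 w2=0 w7=0 w5=1 w1=0
  Δ1: clk:1→0
  (1Δ to stable)
t=4 Δ0: w0=1 w4=0 w6=0 clk=0 w3=0 w8=0 w2=0 w7=0 w5=1 w1=0
  Δ1: clk:0→1
  (1Δ to stable)

2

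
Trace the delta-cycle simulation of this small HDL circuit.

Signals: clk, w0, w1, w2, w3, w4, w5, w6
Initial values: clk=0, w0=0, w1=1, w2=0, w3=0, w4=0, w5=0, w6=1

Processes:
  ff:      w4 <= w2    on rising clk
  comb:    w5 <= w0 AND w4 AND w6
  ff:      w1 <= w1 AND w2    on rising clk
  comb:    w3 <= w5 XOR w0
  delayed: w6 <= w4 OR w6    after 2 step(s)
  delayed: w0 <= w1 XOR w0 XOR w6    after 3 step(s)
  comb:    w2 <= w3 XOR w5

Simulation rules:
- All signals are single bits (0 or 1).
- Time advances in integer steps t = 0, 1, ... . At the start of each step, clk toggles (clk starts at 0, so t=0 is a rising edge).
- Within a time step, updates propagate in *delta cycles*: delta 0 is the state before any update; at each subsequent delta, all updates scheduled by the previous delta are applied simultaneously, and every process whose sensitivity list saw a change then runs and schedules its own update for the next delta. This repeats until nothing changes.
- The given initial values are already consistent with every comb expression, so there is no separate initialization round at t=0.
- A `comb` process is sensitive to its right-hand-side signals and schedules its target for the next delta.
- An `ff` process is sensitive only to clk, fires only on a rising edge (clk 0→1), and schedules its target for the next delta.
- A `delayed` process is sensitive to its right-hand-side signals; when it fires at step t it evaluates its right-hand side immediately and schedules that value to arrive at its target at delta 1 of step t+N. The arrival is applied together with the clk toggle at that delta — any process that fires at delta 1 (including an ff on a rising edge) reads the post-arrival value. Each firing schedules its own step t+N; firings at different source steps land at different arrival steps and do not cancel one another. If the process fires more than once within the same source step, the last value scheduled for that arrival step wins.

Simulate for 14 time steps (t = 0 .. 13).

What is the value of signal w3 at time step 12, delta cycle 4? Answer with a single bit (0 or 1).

0

t=0 Δ0: w3=0 w6=1 w2=0 clk=0 w4=0 w0=0 w1=1 w5=0
  Δ1: clk:0→1
  Δ2: w1:1→0
  (2Δ to stable)
t=1 Δ0: w3=0 w6=1 w2=0 clk=1 w4=0 w0=0 w1=0 w5=0
  Δ1: clk:1→0
  (1Δ to stable)
t=2 Δ0: w3=0 w6=1 w2=0 clk=0 w4=0 w0=0 w1=0 w5=0
  Δ1: clk:0→1
  (1Δ to stable)
t=3 Δ0: w3=0 w6=1 w2=0 clk=1 w4=0 w0=0 w1=0 w5=0
  Δ1: clk:1→0, w0:0→1
  Δ2: w3:0→1
  Δ3: w2:0→1
  (3Δ to stable)
t=4 Δ0: w3=1 w6=1 w2=1 clk=0 w4=0 w0=1 w1=0 w5=0
  Δ1: clk:0→1
  Δ2: w4:0→1
  Δ3: w5:0→1
  Δ4: w3:1→0, w2:1→0
  Δ5: w2:0→1
  (5Δ to stable)
t=5 Δ0: w3=0 w6=1 w2=1 clk=1 w4=1 w0=1 w1=0 w5=1
  Δ1: clk:1→0
  (1Δ to stable)
t=6 Δ0: w3=0 w6=1 w2=1 clk=0 w4=1 w0=1 w1=0 w5=1
  Δ1: clk:0→1, w0:1→0
  Δ2: w3:0→1, w5:1→0
  Δ3: w3:1→0
  Δ4: w2:1→0
  (4Δ to stable)
t=7 Δ0: w3=0 w6=1 w2=0 clk=1 w4=1 w0=0 w1=0 w5=0
  Δ1: clk:1→0
  (1Δ to stable)
t=8 Δ0: w3=0 w6=1 w2=0 clk=0 w4=1 w0=0 w1=0 w5=0
  Δ1: clk:0→1
  Δ2: w4:1→0
  (2Δ to stable)
t=9 Δ0: w3=0 w6=1 w2=0 clk=1 w4=0 w0=0 w1=0 w5=0
  Δ1: clk:1→0, w0:0→1
  Δ2: w3:0→1
  Δ3: w2:0→1
  (3Δ to stable)
t=10 Δ0: w3=1 w6=1 w2=1 clk=0 w4=0 w0=1 w1=0 w5=0
  Δ1: clk:0→1
  Δ2: w4:0→1
  Δ3: w5:0→1
  Δ4: w3:1→0, w2:1→0
  Δ5: w2:0→1
  (5Δ to stable)
t=11 Δ0: w3=0 w6=1 w2=1 clk=1 w4=1 w0=1 w1=0 w5=1
  Δ1: clk:1→0
  (1Δ to stable)
t=12 Δ0: w3=0 w6=1 w2=1 clk=0 w4=1 w0=1 w1=0 w5=1
  Δ1: clk:0→1, w0:1→0
  Δ2: w3:0→1, w5:1→0
  Δ3: w3:1→0
  Δ4: w2:1→0
  (4Δ to stable)
t=13 Δ0: w3=0 w6=1 w2=0 clk=1 w4=1 w0=0 w1=0 w5=0
  Δ1: clk:1→0
  (1Δ to stable)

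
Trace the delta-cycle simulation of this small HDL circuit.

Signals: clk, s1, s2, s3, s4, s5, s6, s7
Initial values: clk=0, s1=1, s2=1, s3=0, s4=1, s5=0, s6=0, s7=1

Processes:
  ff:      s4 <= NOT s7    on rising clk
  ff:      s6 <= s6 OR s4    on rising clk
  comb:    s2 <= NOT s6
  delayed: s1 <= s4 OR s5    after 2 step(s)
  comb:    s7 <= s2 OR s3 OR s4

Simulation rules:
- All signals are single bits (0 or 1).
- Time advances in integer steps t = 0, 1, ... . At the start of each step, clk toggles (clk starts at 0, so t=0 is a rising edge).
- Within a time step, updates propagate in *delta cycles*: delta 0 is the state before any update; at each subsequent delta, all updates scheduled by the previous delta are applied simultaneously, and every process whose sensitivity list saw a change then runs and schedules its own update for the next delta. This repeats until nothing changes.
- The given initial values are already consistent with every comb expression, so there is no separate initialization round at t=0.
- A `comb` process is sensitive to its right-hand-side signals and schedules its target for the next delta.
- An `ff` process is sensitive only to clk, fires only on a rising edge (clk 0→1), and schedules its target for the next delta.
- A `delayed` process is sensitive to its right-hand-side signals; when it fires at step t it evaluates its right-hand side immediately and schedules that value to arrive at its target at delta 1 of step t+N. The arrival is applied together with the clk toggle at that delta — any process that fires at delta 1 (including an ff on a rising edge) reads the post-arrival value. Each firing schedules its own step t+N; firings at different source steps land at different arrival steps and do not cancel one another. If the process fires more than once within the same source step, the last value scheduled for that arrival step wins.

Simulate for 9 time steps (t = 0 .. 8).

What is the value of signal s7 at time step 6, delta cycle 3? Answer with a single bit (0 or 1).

[bits: clk,s5,s3,s1,s6,s4,s2,s7]
t=0: Δ0=00010111 Δ1=10010111 Δ2=10011011 Δ3=10011001 Δ4=10011000 | 4Δ
t=1: Δ0=10011000 Δ1=00011000 | 1Δ
t=2: Δ0=00011000 Δ1=10001000 Δ2=10001100 Δ3=10001101 | 3Δ
t=3: Δ0=10001101 Δ1=00001101 | 1Δ
t=4: Δ0=00001101 Δ1=10011101 Δ2=10011001 Δ3=10011000 | 3Δ
t=5: Δ0=10011000 Δ1=00011000 | 1Δ
t=6: Δ0=00011000 Δ1=10001000 Δ2=10001100 Δ3=10001101 | 3Δ
t=7: Δ0=10001101 Δ1=00001101 | 1Δ
t=8: Δ0=00001101 Δ1=10011101 Δ2=10011001 Δ3=10011000 | 3Δ

1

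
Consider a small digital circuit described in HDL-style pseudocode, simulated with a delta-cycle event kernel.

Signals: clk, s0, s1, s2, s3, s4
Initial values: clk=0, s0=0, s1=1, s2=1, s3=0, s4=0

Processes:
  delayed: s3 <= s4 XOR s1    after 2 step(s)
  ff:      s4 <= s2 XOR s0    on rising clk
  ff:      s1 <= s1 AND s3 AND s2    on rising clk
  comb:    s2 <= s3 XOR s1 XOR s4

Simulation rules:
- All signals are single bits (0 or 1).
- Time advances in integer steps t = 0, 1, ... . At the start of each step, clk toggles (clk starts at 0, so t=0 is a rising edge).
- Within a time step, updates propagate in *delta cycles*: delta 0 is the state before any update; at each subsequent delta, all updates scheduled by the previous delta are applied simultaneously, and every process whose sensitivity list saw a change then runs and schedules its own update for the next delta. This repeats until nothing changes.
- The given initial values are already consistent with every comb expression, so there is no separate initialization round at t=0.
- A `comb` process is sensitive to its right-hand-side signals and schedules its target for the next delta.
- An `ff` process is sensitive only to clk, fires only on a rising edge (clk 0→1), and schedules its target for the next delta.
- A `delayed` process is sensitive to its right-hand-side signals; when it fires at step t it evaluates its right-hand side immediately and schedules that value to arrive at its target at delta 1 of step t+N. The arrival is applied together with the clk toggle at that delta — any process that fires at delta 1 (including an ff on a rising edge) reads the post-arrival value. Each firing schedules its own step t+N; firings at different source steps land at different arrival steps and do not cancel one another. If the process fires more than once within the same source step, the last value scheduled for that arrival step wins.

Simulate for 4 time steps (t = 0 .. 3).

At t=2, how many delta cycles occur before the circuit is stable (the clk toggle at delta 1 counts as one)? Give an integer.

2

[bits: s4,clk,s1,s0,s3,s2]
t=0: Δ0=001001 Δ1=011001 Δ2=110001 | 2Δ
t=1: Δ0=110001 Δ1=100001 | 1Δ
t=2: Δ0=100001 Δ1=110011 Δ2=110010 | 2Δ
t=3: Δ0=110010 Δ1=100010 | 1Δ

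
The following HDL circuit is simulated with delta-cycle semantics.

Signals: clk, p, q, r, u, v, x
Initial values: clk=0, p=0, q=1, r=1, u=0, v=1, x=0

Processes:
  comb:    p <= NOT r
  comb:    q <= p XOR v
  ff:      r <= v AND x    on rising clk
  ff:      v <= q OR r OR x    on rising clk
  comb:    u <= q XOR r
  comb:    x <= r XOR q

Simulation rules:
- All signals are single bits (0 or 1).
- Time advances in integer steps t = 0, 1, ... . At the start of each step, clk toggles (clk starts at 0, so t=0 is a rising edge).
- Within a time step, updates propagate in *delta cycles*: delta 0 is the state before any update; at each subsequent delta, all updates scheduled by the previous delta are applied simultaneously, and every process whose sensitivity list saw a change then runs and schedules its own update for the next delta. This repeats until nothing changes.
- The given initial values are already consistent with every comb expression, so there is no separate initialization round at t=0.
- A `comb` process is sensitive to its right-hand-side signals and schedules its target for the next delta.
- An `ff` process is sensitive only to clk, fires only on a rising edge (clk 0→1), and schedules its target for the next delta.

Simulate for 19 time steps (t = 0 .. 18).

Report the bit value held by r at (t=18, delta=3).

t=0 Δ0: p=0 u=0 clk=0 x=0 r=1 v=1 q=1
  Δ1: clk:0→1
  Δ2: r:1→0
  Δ3: p:0→1, u:0→1, x:0→1
  Δ4: q:1→0
  Δ5: u:1→0, x:1→0
  (5Δ to stable)
t=1 Δ0: p=1 u=0 clk=1 x=0 r=0 v=1 q=0
  Δ1: clk:1→0
  (1Δ to stable)
t=2 Δ0: p=1 u=0 clk=0 x=0 r=0 v=1 q=0
  Δ1: clk:0→1
  Δ2: v:1→0
  Δ3: q:0→1
  Δ4: u:0→1, x:0→1
  (4Δ to stable)
t=3 Δ0: p=1 u=1 clk=1 x=1 r=0 v=0 q=1
  Δ1: clk:1→0
  (1Δ to stable)
t=4 Δ0: p=1 u=1 clk=0 x=1 r=0 v=0 q=1
  Δ1: clk:0→1
  Δ2: v:0→1
  Δ3: q:1→0
  Δ4: u:1→0, x:1→0
  (4Δ to stable)
t=5 Δ0: p=1 u=0 clk=1 x=0 r=0 v=1 q=0
  Δ1: clk:1→0
  (1Δ to stable)
t=6 Δ0: p=1 u=0 clk=0 x=0 r=0 v=1 q=0
  Δ1: clk:0→1
  Δ2: v:1→0
  Δ3: q:0→1
  Δ4: u:0→1, x:0→1
  (4Δ to stable)
t=7 Δ0: p=1 u=1 clk=1 x=1 r=0 v=0 q=1
  Δ1: clk:1→0
  (1Δ to stable)
t=8 Δ0: p=1 u=1 clk=0 x=1 r=0 v=0 q=1
  Δ1: clk:0→1
  Δ2: v:0→1
  Δ3: q:1→0
  Δ4: u:1→0, x:1→0
  (4Δ to stable)
t=9 Δ0: p=1 u=0 clk=1 x=0 r=0 v=1 q=0
  Δ1: clk:1→0
  (1Δ to stable)
t=10 Δ0: p=1 u=0 clk=0 x=0 r=0 v=1 q=0
  Δ1: clk:0→1
  Δ2: v:1→0
  Δ3: q:0→1
  Δ4: u:0→1, x:0→1
  (4Δ to stable)
t=11 Δ0: p=1 u=1 clk=1 x=1 r=0 v=0 q=1
  Δ1: clk:1→0
  (1Δ to stable)
t=12 Δ0: p=1 u=1 clk=0 x=1 r=0 v=0 q=1
  Δ1: clk:0→1
  Δ2: v:0→1
  Δ3: q:1→0
  Δ4: u:1→0, x:1→0
  (4Δ to stable)
t=13 Δ0: p=1 u=0 clk=1 x=0 r=0 v=1 q=0
  Δ1: clk:1→0
  (1Δ to stable)
t=14 Δ0: p=1 u=0 clk=0 x=0 r=0 v=1 q=0
  Δ1: clk:0→1
  Δ2: v:1→0
  Δ3: q:0→1
  Δ4: u:0→1, x:0→1
  (4Δ to stable)
t=15 Δ0: p=1 u=1 clk=1 x=1 r=0 v=0 q=1
  Δ1: clk:1→0
  (1Δ to stable)
t=16 Δ0: p=1 u=1 clk=0 x=1 r=0 v=0 q=1
  Δ1: clk:0→1
  Δ2: v:0→1
  Δ3: q:1→0
  Δ4: u:1→0, x:1→0
  (4Δ to stable)
t=17 Δ0: p=1 u=0 clk=1 x=0 r=0 v=1 q=0
  Δ1: clk:1→0
  (1Δ to stable)
t=18 Δ0: p=1 u=0 clk=0 x=0 r=0 v=1 q=0
  Δ1: clk:0→1
  Δ2: v:1→0
  Δ3: q:0→1
  Δ4: u:0→1, x:0→1
  (4Δ to stable)

0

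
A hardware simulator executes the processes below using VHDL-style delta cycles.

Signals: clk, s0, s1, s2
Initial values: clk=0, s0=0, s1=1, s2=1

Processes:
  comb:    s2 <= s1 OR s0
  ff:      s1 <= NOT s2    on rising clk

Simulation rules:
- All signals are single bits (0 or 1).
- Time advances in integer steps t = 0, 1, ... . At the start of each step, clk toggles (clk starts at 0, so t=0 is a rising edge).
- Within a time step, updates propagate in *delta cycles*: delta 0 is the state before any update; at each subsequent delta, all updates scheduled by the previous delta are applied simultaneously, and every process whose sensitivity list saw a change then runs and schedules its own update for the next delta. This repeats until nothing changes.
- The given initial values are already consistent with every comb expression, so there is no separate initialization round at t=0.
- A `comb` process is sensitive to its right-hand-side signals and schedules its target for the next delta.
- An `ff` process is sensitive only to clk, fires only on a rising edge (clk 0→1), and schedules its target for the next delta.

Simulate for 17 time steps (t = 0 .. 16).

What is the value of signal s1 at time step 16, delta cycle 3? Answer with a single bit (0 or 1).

0

[bits: clk,s2,s0,s1]
t=0: Δ0=0101 Δ1=1101 Δ2=1100 Δ3=1000 | 3Δ
t=1: Δ0=1000 Δ1=0000 | 1Δ
t=2: Δ0=0000 Δ1=1000 Δ2=1001 Δ3=1101 | 3Δ
t=3: Δ0=1101 Δ1=0101 | 1Δ
t=4: Δ0=0101 Δ1=1101 Δ2=1100 Δ3=1000 | 3Δ
t=5: Δ0=1000 Δ1=0000 | 1Δ
t=6: Δ0=0000 Δ1=1000 Δ2=1001 Δ3=1101 | 3Δ
t=7: Δ0=1101 Δ1=0101 | 1Δ
t=8: Δ0=0101 Δ1=1101 Δ2=1100 Δ3=1000 | 3Δ
t=9: Δ0=1000 Δ1=0000 | 1Δ
t=10: Δ0=0000 Δ1=1000 Δ2=1001 Δ3=1101 | 3Δ
t=11: Δ0=1101 Δ1=0101 | 1Δ
t=12: Δ0=0101 Δ1=1101 Δ2=1100 Δ3=1000 | 3Δ
t=13: Δ0=1000 Δ1=0000 | 1Δ
t=14: Δ0=0000 Δ1=1000 Δ2=1001 Δ3=1101 | 3Δ
t=15: Δ0=1101 Δ1=0101 | 1Δ
t=16: Δ0=0101 Δ1=1101 Δ2=1100 Δ3=1000 | 3Δ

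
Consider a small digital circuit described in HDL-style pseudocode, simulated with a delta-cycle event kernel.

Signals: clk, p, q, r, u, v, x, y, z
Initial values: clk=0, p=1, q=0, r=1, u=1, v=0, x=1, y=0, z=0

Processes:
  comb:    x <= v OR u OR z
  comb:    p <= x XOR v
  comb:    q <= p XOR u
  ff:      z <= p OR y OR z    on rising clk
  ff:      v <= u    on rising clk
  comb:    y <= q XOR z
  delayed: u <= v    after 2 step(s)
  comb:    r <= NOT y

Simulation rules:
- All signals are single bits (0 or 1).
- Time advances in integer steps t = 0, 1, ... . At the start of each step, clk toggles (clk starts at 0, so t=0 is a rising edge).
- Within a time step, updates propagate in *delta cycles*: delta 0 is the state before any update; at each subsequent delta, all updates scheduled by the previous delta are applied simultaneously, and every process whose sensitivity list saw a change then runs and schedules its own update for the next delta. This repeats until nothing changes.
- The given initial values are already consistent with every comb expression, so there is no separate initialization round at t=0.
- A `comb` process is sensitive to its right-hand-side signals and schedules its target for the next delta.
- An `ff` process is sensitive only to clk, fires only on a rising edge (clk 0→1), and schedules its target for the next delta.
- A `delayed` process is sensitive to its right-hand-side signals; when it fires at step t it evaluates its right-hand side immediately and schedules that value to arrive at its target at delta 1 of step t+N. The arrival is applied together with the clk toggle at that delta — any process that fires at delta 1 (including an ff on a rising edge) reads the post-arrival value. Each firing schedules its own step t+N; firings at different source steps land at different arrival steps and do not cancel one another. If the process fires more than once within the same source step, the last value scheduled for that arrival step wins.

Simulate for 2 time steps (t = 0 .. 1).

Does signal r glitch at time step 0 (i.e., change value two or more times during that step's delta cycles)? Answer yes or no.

t=0 Δ0: p=1 u=1 x=1 clk=0 z=0 q=0 y=0 v=0 r=1
  Δ1: clk:0→1
  Δ2: z:0→1, v:0→1
  Δ3: p:1→0, y:0→1
  Δ4: q:0→1, r:1→0
  Δ5: y:1→0
  Δ6: r:0→1
  (6Δ to stable)
t=1 Δ0: p=0 u=1 x=1 clk=1 z=1 q=1 y=0 v=1 r=1
  Δ1: clk:1→0
  (1Δ to stable)

yes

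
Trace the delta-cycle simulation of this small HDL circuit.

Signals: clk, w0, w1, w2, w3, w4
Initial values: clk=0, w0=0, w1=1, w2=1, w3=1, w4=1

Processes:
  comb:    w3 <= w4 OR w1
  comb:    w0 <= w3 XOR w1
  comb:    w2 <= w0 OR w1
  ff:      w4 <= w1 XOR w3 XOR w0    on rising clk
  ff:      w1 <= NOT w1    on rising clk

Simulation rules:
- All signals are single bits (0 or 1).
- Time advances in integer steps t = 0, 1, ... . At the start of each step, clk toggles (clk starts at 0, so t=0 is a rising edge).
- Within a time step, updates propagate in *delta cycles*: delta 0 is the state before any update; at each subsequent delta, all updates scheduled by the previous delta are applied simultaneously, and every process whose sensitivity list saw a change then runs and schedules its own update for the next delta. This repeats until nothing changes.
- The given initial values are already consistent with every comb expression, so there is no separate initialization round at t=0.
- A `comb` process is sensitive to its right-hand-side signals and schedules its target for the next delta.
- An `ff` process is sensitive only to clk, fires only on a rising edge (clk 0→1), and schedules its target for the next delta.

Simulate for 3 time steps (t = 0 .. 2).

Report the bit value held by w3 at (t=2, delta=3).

1

t0.Δ0 clk=0 w2=1 w0=0 w4=1 w3=1 w1=1
t0.Δ1 clk=1 w2=1 w0=0 w4=1 w3=1 w1=1
t0.Δ2 clk=1 w2=1 w0=0 w4=0 w3=1 w1=0
t0.Δ3 clk=1 w2=0 w0=1 w4=0 w3=0 w1=0
t0.Δ4 clk=1 w2=1 w0=0 w4=0 w3=0 w1=0
t0.Δ5 clk=1 w2=0 w0=0 w4=0 w3=0 w1=0
t1.Δ0 clk=1 w2=0 w0=0 w4=0 w3=0 w1=0
t1.Δ1 clk=0 w2=0 w0=0 w4=0 w3=0 w1=0
t2.Δ0 clk=0 w2=0 w0=0 w4=0 w3=0 w1=0
t2.Δ1 clk=1 w2=0 w0=0 w4=0 w3=0 w1=0
t2.Δ2 clk=1 w2=0 w0=0 w4=0 w3=0 w1=1
t2.Δ3 clk=1 w2=1 w0=1 w4=0 w3=1 w1=1
t2.Δ4 clk=1 w2=1 w0=0 w4=0 w3=1 w1=1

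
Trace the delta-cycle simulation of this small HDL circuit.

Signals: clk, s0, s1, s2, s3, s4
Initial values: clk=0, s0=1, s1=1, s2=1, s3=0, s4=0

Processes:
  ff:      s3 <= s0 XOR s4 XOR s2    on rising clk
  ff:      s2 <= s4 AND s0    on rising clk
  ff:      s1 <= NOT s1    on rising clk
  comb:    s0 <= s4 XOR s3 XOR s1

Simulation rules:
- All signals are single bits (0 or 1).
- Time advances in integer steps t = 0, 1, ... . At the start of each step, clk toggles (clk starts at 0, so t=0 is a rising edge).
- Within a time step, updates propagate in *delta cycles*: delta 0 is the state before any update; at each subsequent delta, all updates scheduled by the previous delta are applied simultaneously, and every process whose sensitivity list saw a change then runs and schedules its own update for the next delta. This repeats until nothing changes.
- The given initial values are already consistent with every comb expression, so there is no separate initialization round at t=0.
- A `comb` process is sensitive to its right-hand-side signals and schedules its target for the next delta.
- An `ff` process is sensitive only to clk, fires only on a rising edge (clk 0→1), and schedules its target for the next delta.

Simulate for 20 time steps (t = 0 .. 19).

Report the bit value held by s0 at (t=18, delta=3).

1

[bits: s2,s0,s4,clk,s1,s3]
t=0: Δ0=110010 Δ1=110110 Δ2=010100 Δ3=000100 | 3Δ
t=1: Δ0=000100 Δ1=000000 | 1Δ
t=2: Δ0=000000 Δ1=000100 Δ2=000110 Δ3=010110 | 3Δ
t=3: Δ0=010110 Δ1=010010 | 1Δ
t=4: Δ0=010010 Δ1=010110 Δ2=010101 | 2Δ
t=5: Δ0=010101 Δ1=010001 | 1Δ
t=6: Δ0=010001 Δ1=010101 Δ2=010111 Δ3=000111 | 3Δ
t=7: Δ0=000111 Δ1=000011 | 1Δ
t=8: Δ0=000011 Δ1=000111 Δ2=000100 | 2Δ
t=9: Δ0=000100 Δ1=000000 | 1Δ
t=10: Δ0=000000 Δ1=000100 Δ2=000110 Δ3=010110 | 3Δ
t=11: Δ0=010110 Δ1=010010 | 1Δ
t=12: Δ0=010010 Δ1=010110 Δ2=010101 | 2Δ
t=13: Δ0=010101 Δ1=010001 | 1Δ
t=14: Δ0=010001 Δ1=010101 Δ2=010111 Δ3=000111 | 3Δ
t=15: Δ0=000111 Δ1=000011 | 1Δ
t=16: Δ0=000011 Δ1=000111 Δ2=000100 | 2Δ
t=17: Δ0=000100 Δ1=000000 | 1Δ
t=18: Δ0=000000 Δ1=000100 Δ2=000110 Δ3=010110 | 3Δ
t=19: Δ0=010110 Δ1=010010 | 1Δ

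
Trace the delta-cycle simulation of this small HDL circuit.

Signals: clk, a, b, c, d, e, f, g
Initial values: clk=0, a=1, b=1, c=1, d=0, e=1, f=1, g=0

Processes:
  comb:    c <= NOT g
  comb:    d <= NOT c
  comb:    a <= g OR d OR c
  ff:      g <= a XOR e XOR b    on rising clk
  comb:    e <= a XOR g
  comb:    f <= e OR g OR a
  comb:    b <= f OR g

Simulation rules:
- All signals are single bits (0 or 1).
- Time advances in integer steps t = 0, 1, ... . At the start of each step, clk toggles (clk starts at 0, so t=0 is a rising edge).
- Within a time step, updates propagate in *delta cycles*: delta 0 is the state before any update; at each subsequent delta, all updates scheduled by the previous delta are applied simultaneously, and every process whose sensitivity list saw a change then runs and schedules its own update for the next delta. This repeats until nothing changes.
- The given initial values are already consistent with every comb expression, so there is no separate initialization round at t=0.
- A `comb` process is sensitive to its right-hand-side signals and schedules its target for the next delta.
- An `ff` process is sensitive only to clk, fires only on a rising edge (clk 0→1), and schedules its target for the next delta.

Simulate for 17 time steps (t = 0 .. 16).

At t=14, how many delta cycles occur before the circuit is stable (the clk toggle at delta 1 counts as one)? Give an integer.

4

[bits: e,d,a,f,clk,g,b,c]
t=0: Δ0=10110011 Δ1=10111011 Δ2=10111111 Δ3=00111110 Δ4=01111110 | 4Δ
t=1: Δ0=01111110 Δ1=01110110 | 1Δ
t=2: Δ0=01110110 Δ1=01111110 Δ2=01111010 Δ3=11111011 Δ4=10111011 | 4Δ
t=3: Δ0=10111011 Δ1=10110011 | 1Δ
t=4: Δ0=10110011 Δ1=10111011 Δ2=10111111 Δ3=00111110 Δ4=01111110 | 4Δ
t=5: Δ0=01111110 Δ1=01110110 | 1Δ
t=6: Δ0=01110110 Δ1=01111110 Δ2=01111010 Δ3=11111011 Δ4=10111011 | 4Δ
t=7: Δ0=10111011 Δ1=10110011 | 1Δ
t=8: Δ0=10110011 Δ1=10111011 Δ2=10111111 Δ3=00111110 Δ4=01111110 | 4Δ
t=9: Δ0=01111110 Δ1=01110110 | 1Δ
t=10: Δ0=01110110 Δ1=01111110 Δ2=01111010 Δ3=11111011 Δ4=10111011 | 4Δ
t=11: Δ0=10111011 Δ1=10110011 | 1Δ
t=12: Δ0=10110011 Δ1=10111011 Δ2=10111111 Δ3=00111110 Δ4=01111110 | 4Δ
t=13: Δ0=01111110 Δ1=01110110 | 1Δ
t=14: Δ0=01110110 Δ1=01111110 Δ2=01111010 Δ3=11111011 Δ4=10111011 | 4Δ
t=15: Δ0=10111011 Δ1=10110011 | 1Δ
t=16: Δ0=10110011 Δ1=10111011 Δ2=10111111 Δ3=00111110 Δ4=01111110 | 4Δ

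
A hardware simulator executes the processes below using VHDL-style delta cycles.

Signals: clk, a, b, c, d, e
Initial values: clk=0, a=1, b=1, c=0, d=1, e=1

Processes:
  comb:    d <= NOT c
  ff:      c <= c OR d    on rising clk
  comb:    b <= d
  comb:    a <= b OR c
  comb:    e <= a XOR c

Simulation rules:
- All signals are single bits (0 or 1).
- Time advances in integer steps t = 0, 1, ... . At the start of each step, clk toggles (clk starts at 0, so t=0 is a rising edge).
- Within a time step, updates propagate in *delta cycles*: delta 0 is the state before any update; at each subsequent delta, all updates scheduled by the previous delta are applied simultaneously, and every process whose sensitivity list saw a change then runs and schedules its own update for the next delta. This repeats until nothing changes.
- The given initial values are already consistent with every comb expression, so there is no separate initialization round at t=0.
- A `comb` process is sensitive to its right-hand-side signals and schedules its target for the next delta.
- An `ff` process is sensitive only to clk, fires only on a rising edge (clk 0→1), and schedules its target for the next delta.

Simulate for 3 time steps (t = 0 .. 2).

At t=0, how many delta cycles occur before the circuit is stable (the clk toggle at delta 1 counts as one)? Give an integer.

[bits: a,e,clk,d,b,c]
t=0: Δ0=110110 Δ1=111110 Δ2=111111 Δ3=101011 Δ4=101001 | 4Δ
t=1: Δ0=101001 Δ1=100001 | 1Δ
t=2: Δ0=100001 Δ1=101001 | 1Δ

4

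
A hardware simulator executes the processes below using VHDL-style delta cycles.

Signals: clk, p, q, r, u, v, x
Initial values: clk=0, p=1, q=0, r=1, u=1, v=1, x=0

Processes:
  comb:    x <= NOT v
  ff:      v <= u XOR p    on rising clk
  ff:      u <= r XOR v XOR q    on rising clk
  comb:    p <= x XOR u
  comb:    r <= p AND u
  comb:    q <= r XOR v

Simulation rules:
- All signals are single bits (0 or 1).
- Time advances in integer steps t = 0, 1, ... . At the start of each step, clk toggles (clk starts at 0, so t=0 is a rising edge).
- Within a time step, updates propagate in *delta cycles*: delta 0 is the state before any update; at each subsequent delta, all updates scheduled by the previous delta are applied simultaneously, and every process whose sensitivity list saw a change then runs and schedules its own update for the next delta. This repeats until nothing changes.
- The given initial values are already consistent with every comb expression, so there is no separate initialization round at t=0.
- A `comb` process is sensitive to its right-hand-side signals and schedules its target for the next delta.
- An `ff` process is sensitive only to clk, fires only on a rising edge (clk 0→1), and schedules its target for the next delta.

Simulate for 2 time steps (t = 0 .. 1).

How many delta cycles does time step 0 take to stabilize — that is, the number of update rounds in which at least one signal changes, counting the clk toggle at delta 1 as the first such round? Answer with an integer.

t0.Δ0 q=0 v=1 p=1 x=0 clk=0 u=1 r=1
t0.Δ1 q=0 v=1 p=1 x=0 clk=1 u=1 r=1
t0.Δ2 q=0 v=0 p=1 x=0 clk=1 u=0 r=1
t0.Δ3 q=1 v=0 p=0 x=1 clk=1 u=0 r=0
t0.Δ4 q=0 v=0 p=1 x=1 clk=1 u=0 r=0
t1.Δ0 q=0 v=0 p=1 x=1 clk=1 u=0 r=0
t1.Δ1 q=0 v=0 p=1 x=1 clk=0 u=0 r=0

4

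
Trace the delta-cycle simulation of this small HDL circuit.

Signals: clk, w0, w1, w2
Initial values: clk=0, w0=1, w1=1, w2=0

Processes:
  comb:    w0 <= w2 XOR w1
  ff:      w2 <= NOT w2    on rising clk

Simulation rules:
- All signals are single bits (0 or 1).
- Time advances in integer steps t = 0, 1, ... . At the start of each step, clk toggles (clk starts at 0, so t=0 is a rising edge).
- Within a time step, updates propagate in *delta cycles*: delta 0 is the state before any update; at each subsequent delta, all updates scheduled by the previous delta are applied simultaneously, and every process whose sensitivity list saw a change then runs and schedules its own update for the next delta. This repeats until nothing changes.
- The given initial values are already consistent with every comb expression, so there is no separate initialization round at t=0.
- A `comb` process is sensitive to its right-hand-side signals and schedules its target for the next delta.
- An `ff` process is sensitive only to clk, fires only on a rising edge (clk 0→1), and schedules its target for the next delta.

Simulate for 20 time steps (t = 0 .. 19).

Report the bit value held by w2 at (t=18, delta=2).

t0.Δ0 w0=1 clk=0 w1=1 w2=0
t0.Δ1 w0=1 clk=1 w1=1 w2=0
t0.Δ2 w0=1 clk=1 w1=1 w2=1
t0.Δ3 w0=0 clk=1 w1=1 w2=1
t1.Δ0 w0=0 clk=1 w1=1 w2=1
t1.Δ1 w0=0 clk=0 w1=1 w2=1
t2.Δ0 w0=0 clk=0 w1=1 w2=1
t2.Δ1 w0=0 clk=1 w1=1 w2=1
t2.Δ2 w0=0 clk=1 w1=1 w2=0
t2.Δ3 w0=1 clk=1 w1=1 w2=0
t3.Δ0 w0=1 clk=1 w1=1 w2=0
t3.Δ1 w0=1 clk=0 w1=1 w2=0
t4.Δ0 w0=1 clk=0 w1=1 w2=0
t4.Δ1 w0=1 clk=1 w1=1 w2=0
t4.Δ2 w0=1 clk=1 w1=1 w2=1
t4.Δ3 w0=0 clk=1 w1=1 w2=1
t5.Δ0 w0=0 clk=1 w1=1 w2=1
t5.Δ1 w0=0 clk=0 w1=1 w2=1
t6.Δ0 w0=0 clk=0 w1=1 w2=1
t6.Δ1 w0=0 clk=1 w1=1 w2=1
t6.Δ2 w0=0 clk=1 w1=1 w2=0
t6.Δ3 w0=1 clk=1 w1=1 w2=0
t7.Δ0 w0=1 clk=1 w1=1 w2=0
t7.Δ1 w0=1 clk=0 w1=1 w2=0
t8.Δ0 w0=1 clk=0 w1=1 w2=0
t8.Δ1 w0=1 clk=1 w1=1 w2=0
t8.Δ2 w0=1 clk=1 w1=1 w2=1
t8.Δ3 w0=0 clk=1 w1=1 w2=1
t9.Δ0 w0=0 clk=1 w1=1 w2=1
t9.Δ1 w0=0 clk=0 w1=1 w2=1
t10.Δ0 w0=0 clk=0 w1=1 w2=1
t10.Δ1 w0=0 clk=1 w1=1 w2=1
t10.Δ2 w0=0 clk=1 w1=1 w2=0
t10.Δ3 w0=1 clk=1 w1=1 w2=0
t11.Δ0 w0=1 clk=1 w1=1 w2=0
t11.Δ1 w0=1 clk=0 w1=1 w2=0
t12.Δ0 w0=1 clk=0 w1=1 w2=0
t12.Δ1 w0=1 clk=1 w1=1 w2=0
t12.Δ2 w0=1 clk=1 w1=1 w2=1
t12.Δ3 w0=0 clk=1 w1=1 w2=1
t13.Δ0 w0=0 clk=1 w1=1 w2=1
t13.Δ1 w0=0 clk=0 w1=1 w2=1
t14.Δ0 w0=0 clk=0 w1=1 w2=1
t14.Δ1 w0=0 clk=1 w1=1 w2=1
t14.Δ2 w0=0 clk=1 w1=1 w2=0
t14.Δ3 w0=1 clk=1 w1=1 w2=0
t15.Δ0 w0=1 clk=1 w1=1 w2=0
t15.Δ1 w0=1 clk=0 w1=1 w2=0
t16.Δ0 w0=1 clk=0 w1=1 w2=0
t16.Δ1 w0=1 clk=1 w1=1 w2=0
t16.Δ2 w0=1 clk=1 w1=1 w2=1
t16.Δ3 w0=0 clk=1 w1=1 w2=1
t17.Δ0 w0=0 clk=1 w1=1 w2=1
t17.Δ1 w0=0 clk=0 w1=1 w2=1
t18.Δ0 w0=0 clk=0 w1=1 w2=1
t18.Δ1 w0=0 clk=1 w1=1 w2=1
t18.Δ2 w0=0 clk=1 w1=1 w2=0
t18.Δ3 w0=1 clk=1 w1=1 w2=0
t19.Δ0 w0=1 clk=1 w1=1 w2=0
t19.Δ1 w0=1 clk=0 w1=1 w2=0

0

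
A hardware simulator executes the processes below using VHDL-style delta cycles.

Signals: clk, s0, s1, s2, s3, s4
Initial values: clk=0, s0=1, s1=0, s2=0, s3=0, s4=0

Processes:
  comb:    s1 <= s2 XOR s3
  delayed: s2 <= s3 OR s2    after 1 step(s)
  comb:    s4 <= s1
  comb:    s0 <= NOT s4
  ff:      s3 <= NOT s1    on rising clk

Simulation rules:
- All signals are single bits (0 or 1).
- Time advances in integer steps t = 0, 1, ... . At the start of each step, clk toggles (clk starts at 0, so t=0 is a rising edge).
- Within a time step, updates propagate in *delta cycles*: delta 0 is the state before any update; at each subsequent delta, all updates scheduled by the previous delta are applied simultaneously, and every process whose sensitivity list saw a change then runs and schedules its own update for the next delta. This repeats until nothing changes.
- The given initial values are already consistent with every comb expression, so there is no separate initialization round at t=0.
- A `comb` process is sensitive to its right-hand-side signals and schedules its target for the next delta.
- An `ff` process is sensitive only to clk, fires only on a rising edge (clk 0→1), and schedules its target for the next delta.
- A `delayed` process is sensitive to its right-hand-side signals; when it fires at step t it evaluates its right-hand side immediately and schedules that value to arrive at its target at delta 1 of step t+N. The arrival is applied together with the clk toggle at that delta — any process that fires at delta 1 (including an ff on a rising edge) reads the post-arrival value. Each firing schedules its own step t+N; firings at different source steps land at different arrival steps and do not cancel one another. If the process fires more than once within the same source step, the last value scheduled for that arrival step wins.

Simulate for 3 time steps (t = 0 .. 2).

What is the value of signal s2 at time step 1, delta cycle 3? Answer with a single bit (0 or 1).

[bits: s4,s1,s0,s2,clk,s3]
t=0: Δ0=001000 Δ1=001010 Δ2=001011 Δ3=011011 Δ4=111011 Δ5=110011 | 5Δ
t=1: Δ0=110011 Δ1=110101 Δ2=100101 Δ3=000101 Δ4=001101 | 4Δ
t=2: Δ0=001101 Δ1=001111 | 1Δ

1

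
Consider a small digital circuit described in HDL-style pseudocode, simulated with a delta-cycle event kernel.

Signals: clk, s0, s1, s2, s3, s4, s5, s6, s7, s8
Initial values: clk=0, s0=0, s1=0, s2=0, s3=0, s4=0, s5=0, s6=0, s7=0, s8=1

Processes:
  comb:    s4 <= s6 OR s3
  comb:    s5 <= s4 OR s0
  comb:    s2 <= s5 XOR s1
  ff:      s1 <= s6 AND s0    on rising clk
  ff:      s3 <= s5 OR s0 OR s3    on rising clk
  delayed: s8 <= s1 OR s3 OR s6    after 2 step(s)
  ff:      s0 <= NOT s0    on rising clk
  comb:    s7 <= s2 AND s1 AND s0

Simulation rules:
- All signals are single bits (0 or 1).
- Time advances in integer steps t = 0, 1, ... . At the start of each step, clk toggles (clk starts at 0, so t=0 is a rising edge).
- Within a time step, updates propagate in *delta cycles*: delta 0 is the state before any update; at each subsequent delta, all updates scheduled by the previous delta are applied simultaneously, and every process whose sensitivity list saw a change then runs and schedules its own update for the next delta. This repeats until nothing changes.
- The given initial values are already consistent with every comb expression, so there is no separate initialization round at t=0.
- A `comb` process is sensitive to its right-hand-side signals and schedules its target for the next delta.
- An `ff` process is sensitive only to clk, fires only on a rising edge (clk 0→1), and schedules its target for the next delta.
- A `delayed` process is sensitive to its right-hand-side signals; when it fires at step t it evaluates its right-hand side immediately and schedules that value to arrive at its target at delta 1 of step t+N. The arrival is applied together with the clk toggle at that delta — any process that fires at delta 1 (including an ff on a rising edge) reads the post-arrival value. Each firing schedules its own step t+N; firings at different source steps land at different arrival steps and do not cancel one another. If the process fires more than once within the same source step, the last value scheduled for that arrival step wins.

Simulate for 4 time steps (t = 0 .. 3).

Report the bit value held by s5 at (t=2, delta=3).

t=0 Δ0: s4=0 s5=0 s8=1 clk=0 s3=0 s1=0 s2=0 s7=0 s0=0 s6=0
  Δ1: clk:0→1
  Δ2: s0:0→1
  Δ3: s5:0→1
  Δ4: s2:0→1
  (4Δ to stable)
t=1 Δ0: s4=0 s5=1 s8=1 clk=1 s3=0 s1=0 s2=1 s7=0 s0=1 s6=0
  Δ1: clk:1→0
  (1Δ to stable)
t=2 Δ0: s4=0 s5=1 s8=1 clk=0 s3=0 s1=0 s2=1 s7=0 s0=1 s6=0
  Δ1: clk:0→1
  Δ2: s3:0→1, s0:1→0
  Δ3: s4:0→1, s5:1→0
  Δ4: s5:0→1, s2:1→0
  Δ5: s2:0→1
  (5Δ to stable)
t=3 Δ0: s4=1 s5=1 s8=1 clk=1 s3=1 s1=0 s2=1 s7=0 s0=0 s6=0
  Δ1: clk:1→0
  (1Δ to stable)

0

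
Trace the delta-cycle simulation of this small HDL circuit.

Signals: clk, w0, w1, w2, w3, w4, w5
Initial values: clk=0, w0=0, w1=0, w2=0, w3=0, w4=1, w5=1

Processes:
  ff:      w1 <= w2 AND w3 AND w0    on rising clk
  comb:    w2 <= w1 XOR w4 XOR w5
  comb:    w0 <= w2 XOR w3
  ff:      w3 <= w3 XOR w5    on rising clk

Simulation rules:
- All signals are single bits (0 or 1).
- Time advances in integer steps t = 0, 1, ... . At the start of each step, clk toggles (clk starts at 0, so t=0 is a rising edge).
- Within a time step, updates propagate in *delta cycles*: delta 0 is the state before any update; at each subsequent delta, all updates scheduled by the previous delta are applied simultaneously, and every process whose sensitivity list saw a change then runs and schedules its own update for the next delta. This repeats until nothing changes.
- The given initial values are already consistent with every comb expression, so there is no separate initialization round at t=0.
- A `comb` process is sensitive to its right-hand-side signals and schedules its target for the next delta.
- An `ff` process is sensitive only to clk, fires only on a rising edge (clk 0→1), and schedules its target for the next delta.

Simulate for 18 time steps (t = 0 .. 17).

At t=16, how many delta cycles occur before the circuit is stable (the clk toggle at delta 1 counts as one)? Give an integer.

t0.Δ0 w2=0 w1=0 w0=0 w4=1 w5=1 clk=0 w3=0
t0.Δ1 w2=0 w1=0 w0=0 w4=1 w5=1 clk=1 w3=0
t0.Δ2 w2=0 w1=0 w0=0 w4=1 w5=1 clk=1 w3=1
t0.Δ3 w2=0 w1=0 w0=1 w4=1 w5=1 clk=1 w3=1
t1.Δ0 w2=0 w1=0 w0=1 w4=1 w5=1 clk=1 w3=1
t1.Δ1 w2=0 w1=0 w0=1 w4=1 w5=1 clk=0 w3=1
t2.Δ0 w2=0 w1=0 w0=1 w4=1 w5=1 clk=0 w3=1
t2.Δ1 w2=0 w1=0 w0=1 w4=1 w5=1 clk=1 w3=1
t2.Δ2 w2=0 w1=0 w0=1 w4=1 w5=1 clk=1 w3=0
t2.Δ3 w2=0 w1=0 w0=0 w4=1 w5=1 clk=1 w3=0
t3.Δ0 w2=0 w1=0 w0=0 w4=1 w5=1 clk=1 w3=0
t3.Δ1 w2=0 w1=0 w0=0 w4=1 w5=1 clk=0 w3=0
t4.Δ0 w2=0 w1=0 w0=0 w4=1 w5=1 clk=0 w3=0
t4.Δ1 w2=0 w1=0 w0=0 w4=1 w5=1 clk=1 w3=0
t4.Δ2 w2=0 w1=0 w0=0 w4=1 w5=1 clk=1 w3=1
t4.Δ3 w2=0 w1=0 w0=1 w4=1 w5=1 clk=1 w3=1
t5.Δ0 w2=0 w1=0 w0=1 w4=1 w5=1 clk=1 w3=1
t5.Δ1 w2=0 w1=0 w0=1 w4=1 w5=1 clk=0 w3=1
t6.Δ0 w2=0 w1=0 w0=1 w4=1 w5=1 clk=0 w3=1
t6.Δ1 w2=0 w1=0 w0=1 w4=1 w5=1 clk=1 w3=1
t6.Δ2 w2=0 w1=0 w0=1 w4=1 w5=1 clk=1 w3=0
t6.Δ3 w2=0 w1=0 w0=0 w4=1 w5=1 clk=1 w3=0
t7.Δ0 w2=0 w1=0 w0=0 w4=1 w5=1 clk=1 w3=0
t7.Δ1 w2=0 w1=0 w0=0 w4=1 w5=1 clk=0 w3=0
t8.Δ0 w2=0 w1=0 w0=0 w4=1 w5=1 clk=0 w3=0
t8.Δ1 w2=0 w1=0 w0=0 w4=1 w5=1 clk=1 w3=0
t8.Δ2 w2=0 w1=0 w0=0 w4=1 w5=1 clk=1 w3=1
t8.Δ3 w2=0 w1=0 w0=1 w4=1 w5=1 clk=1 w3=1
t9.Δ0 w2=0 w1=0 w0=1 w4=1 w5=1 clk=1 w3=1
t9.Δ1 w2=0 w1=0 w0=1 w4=1 w5=1 clk=0 w3=1
t10.Δ0 w2=0 w1=0 w0=1 w4=1 w5=1 clk=0 w3=1
t10.Δ1 w2=0 w1=0 w0=1 w4=1 w5=1 clk=1 w3=1
t10.Δ2 w2=0 w1=0 w0=1 w4=1 w5=1 clk=1 w3=0
t10.Δ3 w2=0 w1=0 w0=0 w4=1 w5=1 clk=1 w3=0
t11.Δ0 w2=0 w1=0 w0=0 w4=1 w5=1 clk=1 w3=0
t11.Δ1 w2=0 w1=0 w0=0 w4=1 w5=1 clk=0 w3=0
t12.Δ0 w2=0 w1=0 w0=0 w4=1 w5=1 clk=0 w3=0
t12.Δ1 w2=0 w1=0 w0=0 w4=1 w5=1 clk=1 w3=0
t12.Δ2 w2=0 w1=0 w0=0 w4=1 w5=1 clk=1 w3=1
t12.Δ3 w2=0 w1=0 w0=1 w4=1 w5=1 clk=1 w3=1
t13.Δ0 w2=0 w1=0 w0=1 w4=1 w5=1 clk=1 w3=1
t13.Δ1 w2=0 w1=0 w0=1 w4=1 w5=1 clk=0 w3=1
t14.Δ0 w2=0 w1=0 w0=1 w4=1 w5=1 clk=0 w3=1
t14.Δ1 w2=0 w1=0 w0=1 w4=1 w5=1 clk=1 w3=1
t14.Δ2 w2=0 w1=0 w0=1 w4=1 w5=1 clk=1 w3=0
t14.Δ3 w2=0 w1=0 w0=0 w4=1 w5=1 clk=1 w3=0
t15.Δ0 w2=0 w1=0 w0=0 w4=1 w5=1 clk=1 w3=0
t15.Δ1 w2=0 w1=0 w0=0 w4=1 w5=1 clk=0 w3=0
t16.Δ0 w2=0 w1=0 w0=0 w4=1 w5=1 clk=0 w3=0
t16.Δ1 w2=0 w1=0 w0=0 w4=1 w5=1 clk=1 w3=0
t16.Δ2 w2=0 w1=0 w0=0 w4=1 w5=1 clk=1 w3=1
t16.Δ3 w2=0 w1=0 w0=1 w4=1 w5=1 clk=1 w3=1
t17.Δ0 w2=0 w1=0 w0=1 w4=1 w5=1 clk=1 w3=1
t17.Δ1 w2=0 w1=0 w0=1 w4=1 w5=1 clk=0 w3=1

3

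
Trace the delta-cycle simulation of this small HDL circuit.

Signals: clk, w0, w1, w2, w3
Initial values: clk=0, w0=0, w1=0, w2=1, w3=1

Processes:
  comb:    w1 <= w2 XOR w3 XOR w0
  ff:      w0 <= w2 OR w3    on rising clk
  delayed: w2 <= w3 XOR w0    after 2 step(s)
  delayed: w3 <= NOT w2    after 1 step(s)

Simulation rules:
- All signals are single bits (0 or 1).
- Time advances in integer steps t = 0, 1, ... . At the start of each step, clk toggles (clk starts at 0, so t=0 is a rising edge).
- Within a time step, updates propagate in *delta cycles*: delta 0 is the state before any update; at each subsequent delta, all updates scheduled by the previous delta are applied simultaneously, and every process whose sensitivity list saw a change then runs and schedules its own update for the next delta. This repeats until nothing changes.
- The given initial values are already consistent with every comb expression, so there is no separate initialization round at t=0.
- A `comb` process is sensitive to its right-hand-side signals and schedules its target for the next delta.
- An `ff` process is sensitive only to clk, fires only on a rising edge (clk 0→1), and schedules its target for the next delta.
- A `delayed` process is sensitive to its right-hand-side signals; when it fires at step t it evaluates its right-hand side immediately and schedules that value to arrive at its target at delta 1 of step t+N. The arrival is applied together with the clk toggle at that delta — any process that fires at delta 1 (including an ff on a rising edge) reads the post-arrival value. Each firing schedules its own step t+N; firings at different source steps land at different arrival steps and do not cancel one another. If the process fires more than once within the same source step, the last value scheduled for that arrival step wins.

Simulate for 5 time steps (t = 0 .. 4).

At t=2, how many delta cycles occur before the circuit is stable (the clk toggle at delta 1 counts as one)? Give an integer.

[bits: w3,w0,w2,clk,w1]
t=0: Δ0=10100 Δ1=10110 Δ2=11110 Δ3=11111 | 3Δ
t=1: Δ0=11111 Δ1=11101 | 1Δ
t=2: Δ0=11101 Δ1=11011 Δ2=11010 | 2Δ
t=3: Δ0=11010 Δ1=11000 | 1Δ
t=4: Δ0=11000 Δ1=11010 | 1Δ

2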